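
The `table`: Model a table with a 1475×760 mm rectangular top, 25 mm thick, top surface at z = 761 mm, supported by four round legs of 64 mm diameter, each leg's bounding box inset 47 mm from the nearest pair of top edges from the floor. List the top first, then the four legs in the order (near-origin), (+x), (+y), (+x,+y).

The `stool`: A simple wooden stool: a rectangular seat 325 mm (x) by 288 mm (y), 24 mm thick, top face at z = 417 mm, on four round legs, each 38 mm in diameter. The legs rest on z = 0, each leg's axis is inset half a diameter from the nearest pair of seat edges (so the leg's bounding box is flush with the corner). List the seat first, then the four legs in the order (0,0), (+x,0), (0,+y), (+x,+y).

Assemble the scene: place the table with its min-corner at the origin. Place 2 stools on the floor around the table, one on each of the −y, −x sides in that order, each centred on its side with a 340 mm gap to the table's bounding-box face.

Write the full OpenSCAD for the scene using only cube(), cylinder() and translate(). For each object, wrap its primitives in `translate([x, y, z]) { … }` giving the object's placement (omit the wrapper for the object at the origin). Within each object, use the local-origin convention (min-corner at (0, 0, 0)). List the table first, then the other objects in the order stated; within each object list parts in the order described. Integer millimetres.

translate([0, 0, 736]) cube([1475, 760, 25]);
translate([79, 79, 0]) cylinder(h = 736, r = 32);
translate([1396, 79, 0]) cylinder(h = 736, r = 32);
translate([79, 681, 0]) cylinder(h = 736, r = 32);
translate([1396, 681, 0]) cylinder(h = 736, r = 32);
translate([575, -628, 0]) {
  translate([0, 0, 393]) cube([325, 288, 24]);
  translate([19, 19, 0]) cylinder(h = 393, r = 19);
  translate([306, 19, 0]) cylinder(h = 393, r = 19);
  translate([19, 269, 0]) cylinder(h = 393, r = 19);
  translate([306, 269, 0]) cylinder(h = 393, r = 19);
}
translate([-665, 236, 0]) {
  translate([0, 0, 393]) cube([325, 288, 24]);
  translate([19, 19, 0]) cylinder(h = 393, r = 19);
  translate([306, 19, 0]) cylinder(h = 393, r = 19);
  translate([19, 269, 0]) cylinder(h = 393, r = 19);
  translate([306, 269, 0]) cylinder(h = 393, r = 19);
}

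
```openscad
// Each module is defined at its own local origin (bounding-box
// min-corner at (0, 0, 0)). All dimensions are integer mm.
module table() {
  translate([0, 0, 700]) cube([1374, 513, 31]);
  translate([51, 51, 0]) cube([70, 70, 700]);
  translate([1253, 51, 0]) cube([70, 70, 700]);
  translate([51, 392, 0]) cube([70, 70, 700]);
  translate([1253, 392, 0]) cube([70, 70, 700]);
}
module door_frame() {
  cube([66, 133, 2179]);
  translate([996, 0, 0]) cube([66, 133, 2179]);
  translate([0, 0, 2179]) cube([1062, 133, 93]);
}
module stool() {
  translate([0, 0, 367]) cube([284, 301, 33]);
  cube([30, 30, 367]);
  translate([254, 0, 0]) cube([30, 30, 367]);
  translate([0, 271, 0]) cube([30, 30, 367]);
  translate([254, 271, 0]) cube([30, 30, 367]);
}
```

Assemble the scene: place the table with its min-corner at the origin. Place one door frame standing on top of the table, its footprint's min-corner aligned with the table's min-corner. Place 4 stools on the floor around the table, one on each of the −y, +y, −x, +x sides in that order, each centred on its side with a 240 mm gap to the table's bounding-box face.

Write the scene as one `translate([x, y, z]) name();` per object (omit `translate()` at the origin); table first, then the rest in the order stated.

table();
translate([0, 0, 731]) door_frame();
translate([545, -541, 0]) stool();
translate([545, 753, 0]) stool();
translate([-524, 106, 0]) stool();
translate([1614, 106, 0]) stool();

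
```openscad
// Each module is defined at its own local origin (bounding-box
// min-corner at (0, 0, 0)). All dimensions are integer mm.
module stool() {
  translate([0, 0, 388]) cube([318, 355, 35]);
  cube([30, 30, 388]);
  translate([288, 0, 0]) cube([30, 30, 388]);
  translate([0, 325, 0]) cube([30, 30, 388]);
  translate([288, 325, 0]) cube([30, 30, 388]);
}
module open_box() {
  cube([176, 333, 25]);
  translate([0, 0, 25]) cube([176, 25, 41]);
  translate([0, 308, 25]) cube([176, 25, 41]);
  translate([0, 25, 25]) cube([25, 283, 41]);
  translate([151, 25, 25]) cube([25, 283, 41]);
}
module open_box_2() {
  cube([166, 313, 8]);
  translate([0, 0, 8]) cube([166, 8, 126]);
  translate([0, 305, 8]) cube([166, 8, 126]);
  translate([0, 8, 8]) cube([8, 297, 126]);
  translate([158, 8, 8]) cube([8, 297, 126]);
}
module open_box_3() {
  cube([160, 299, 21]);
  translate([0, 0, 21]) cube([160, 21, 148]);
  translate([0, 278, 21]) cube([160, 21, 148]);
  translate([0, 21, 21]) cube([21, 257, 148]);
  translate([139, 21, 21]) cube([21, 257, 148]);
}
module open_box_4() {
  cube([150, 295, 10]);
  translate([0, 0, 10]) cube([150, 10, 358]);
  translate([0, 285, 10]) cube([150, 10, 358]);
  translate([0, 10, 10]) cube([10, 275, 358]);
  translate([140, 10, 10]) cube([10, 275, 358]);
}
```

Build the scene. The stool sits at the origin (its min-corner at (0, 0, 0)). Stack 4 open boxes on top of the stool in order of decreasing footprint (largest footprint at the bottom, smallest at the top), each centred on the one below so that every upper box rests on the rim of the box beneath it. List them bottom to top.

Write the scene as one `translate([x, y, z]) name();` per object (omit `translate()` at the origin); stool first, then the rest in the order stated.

stool();
translate([71, 11, 423]) open_box();
translate([76, 21, 489]) open_box_2();
translate([79, 28, 623]) open_box_3();
translate([84, 30, 792]) open_box_4();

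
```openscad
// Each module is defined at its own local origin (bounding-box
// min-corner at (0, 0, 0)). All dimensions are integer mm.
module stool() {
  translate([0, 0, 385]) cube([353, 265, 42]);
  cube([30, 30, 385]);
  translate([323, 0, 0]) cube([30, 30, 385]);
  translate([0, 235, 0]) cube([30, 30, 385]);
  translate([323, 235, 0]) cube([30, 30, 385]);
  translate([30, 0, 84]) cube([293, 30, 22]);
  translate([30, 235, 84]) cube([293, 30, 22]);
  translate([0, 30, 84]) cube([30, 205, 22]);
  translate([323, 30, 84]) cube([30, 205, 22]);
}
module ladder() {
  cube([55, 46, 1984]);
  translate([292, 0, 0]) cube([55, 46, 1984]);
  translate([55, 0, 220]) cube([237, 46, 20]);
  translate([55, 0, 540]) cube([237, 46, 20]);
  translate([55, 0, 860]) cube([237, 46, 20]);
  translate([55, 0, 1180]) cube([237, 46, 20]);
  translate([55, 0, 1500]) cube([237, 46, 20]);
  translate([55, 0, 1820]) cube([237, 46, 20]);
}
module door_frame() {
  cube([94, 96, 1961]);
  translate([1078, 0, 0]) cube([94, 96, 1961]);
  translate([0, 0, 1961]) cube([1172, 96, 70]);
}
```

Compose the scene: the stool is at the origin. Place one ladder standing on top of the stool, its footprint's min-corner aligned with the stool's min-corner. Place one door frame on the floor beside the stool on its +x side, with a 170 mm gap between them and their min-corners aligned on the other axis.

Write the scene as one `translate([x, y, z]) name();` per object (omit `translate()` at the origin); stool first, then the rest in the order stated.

stool();
translate([0, 0, 427]) ladder();
translate([523, 0, 0]) door_frame();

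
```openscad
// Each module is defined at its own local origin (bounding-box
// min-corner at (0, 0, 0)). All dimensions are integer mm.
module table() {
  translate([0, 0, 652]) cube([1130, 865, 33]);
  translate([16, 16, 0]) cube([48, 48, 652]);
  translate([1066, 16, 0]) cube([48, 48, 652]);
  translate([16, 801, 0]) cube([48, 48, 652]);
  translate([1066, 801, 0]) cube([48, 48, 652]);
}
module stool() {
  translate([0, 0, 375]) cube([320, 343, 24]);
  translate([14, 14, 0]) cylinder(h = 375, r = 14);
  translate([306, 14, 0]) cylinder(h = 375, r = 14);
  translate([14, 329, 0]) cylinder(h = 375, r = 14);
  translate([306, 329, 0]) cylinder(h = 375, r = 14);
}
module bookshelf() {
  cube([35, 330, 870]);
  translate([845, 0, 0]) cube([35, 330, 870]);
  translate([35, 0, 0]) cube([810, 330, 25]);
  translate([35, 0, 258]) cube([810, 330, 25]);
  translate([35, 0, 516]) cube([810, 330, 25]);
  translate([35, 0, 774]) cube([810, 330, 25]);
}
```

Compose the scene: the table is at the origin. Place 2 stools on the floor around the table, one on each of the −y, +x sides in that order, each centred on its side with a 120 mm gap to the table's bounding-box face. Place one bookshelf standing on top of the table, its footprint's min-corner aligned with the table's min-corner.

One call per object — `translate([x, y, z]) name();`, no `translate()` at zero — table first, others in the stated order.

table();
translate([405, -463, 0]) stool();
translate([1250, 261, 0]) stool();
translate([0, 0, 685]) bookshelf();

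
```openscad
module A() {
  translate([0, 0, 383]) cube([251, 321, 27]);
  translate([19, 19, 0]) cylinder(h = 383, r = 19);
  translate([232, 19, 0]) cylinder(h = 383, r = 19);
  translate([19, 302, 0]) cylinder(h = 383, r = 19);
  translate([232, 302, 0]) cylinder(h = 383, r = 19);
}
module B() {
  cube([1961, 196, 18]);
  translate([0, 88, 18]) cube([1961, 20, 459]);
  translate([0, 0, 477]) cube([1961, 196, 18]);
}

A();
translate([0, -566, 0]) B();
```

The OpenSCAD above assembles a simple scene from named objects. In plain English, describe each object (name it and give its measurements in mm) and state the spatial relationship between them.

A is a four-legged stool. The seat is 251×321 mm, 27 mm thick, top at z = 410 mm. It stands on four round legs, each 38 mm in diameter, from z = 0 to the seat underside, each leg's axis is inset half a diameter from the nearest pair of seat edges (so the leg's bounding box is flush with the corner).

B is an I-beam lying along x, 1961 mm long. Overall section height 495 mm. Two flanges 196 mm wide (y) and 18 mm thick, one on the floor and one at the top; a web 20 mm thick runs between them, centred on the flange width.

The I-beam is on the floor beside the stool on its −y side.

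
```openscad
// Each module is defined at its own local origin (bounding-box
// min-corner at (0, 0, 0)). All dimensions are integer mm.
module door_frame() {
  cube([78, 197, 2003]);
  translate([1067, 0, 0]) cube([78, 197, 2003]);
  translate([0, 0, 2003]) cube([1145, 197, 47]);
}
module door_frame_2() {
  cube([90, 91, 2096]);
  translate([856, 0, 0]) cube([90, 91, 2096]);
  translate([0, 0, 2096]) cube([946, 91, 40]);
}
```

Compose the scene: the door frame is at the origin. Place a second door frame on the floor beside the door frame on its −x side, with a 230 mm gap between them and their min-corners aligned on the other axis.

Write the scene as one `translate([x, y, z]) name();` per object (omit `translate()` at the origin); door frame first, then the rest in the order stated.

door_frame();
translate([-1176, 0, 0]) door_frame_2();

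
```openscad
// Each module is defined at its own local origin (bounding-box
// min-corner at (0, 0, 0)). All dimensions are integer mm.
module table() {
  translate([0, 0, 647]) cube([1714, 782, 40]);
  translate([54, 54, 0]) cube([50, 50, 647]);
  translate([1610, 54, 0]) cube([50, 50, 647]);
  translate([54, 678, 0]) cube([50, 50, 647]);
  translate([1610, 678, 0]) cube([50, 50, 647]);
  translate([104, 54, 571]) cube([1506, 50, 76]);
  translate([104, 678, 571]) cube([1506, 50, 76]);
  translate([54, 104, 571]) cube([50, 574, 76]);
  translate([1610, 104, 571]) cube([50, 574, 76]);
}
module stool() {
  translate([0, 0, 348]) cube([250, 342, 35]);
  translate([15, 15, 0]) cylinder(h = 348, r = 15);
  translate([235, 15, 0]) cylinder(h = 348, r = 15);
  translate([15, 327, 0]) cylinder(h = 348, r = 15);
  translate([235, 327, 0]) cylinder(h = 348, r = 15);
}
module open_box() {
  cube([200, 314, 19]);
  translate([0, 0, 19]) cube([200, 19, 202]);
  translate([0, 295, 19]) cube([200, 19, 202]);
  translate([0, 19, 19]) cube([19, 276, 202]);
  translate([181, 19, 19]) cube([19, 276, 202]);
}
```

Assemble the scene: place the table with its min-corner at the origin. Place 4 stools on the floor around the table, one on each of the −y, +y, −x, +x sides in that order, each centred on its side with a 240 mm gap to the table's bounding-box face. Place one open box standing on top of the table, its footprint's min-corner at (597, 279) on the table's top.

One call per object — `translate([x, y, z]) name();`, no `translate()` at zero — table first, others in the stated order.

table();
translate([732, -582, 0]) stool();
translate([732, 1022, 0]) stool();
translate([-490, 220, 0]) stool();
translate([1954, 220, 0]) stool();
translate([597, 279, 687]) open_box();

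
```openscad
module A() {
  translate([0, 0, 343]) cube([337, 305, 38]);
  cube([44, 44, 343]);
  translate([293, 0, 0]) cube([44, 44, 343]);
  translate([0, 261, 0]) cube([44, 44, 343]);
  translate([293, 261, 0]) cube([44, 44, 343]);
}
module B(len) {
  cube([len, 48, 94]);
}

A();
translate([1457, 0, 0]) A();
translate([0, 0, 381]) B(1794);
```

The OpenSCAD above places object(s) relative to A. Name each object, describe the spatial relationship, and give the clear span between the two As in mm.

Second stool starts at x = 1457; first ends at x = 337; clear span = 1457 − 337 = 1120 mm.

A is a stool. B is a beam. A beam spans the tops of two stools. The clear span between the two stools is 1120 mm.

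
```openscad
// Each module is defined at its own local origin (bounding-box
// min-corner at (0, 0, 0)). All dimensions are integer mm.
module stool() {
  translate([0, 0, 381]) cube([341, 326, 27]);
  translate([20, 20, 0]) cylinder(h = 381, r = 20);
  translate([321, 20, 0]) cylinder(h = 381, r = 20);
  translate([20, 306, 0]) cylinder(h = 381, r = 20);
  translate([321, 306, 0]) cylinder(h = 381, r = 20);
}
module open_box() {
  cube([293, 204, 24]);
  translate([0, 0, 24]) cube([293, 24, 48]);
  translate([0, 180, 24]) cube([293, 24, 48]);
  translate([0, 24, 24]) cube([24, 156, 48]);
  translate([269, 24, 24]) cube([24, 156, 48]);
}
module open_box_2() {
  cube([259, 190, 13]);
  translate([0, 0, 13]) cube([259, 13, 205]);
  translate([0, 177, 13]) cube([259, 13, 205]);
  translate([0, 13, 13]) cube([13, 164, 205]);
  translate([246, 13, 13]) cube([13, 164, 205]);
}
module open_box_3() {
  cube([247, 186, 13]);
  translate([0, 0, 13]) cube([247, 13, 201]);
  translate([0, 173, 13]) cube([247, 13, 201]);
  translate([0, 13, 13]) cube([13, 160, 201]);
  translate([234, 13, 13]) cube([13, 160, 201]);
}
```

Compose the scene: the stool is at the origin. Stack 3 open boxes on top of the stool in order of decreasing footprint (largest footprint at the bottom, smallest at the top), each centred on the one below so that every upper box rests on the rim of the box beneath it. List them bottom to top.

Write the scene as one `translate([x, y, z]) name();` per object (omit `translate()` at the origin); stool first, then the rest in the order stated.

stool();
translate([24, 61, 408]) open_box();
translate([41, 68, 480]) open_box_2();
translate([47, 70, 698]) open_box_3();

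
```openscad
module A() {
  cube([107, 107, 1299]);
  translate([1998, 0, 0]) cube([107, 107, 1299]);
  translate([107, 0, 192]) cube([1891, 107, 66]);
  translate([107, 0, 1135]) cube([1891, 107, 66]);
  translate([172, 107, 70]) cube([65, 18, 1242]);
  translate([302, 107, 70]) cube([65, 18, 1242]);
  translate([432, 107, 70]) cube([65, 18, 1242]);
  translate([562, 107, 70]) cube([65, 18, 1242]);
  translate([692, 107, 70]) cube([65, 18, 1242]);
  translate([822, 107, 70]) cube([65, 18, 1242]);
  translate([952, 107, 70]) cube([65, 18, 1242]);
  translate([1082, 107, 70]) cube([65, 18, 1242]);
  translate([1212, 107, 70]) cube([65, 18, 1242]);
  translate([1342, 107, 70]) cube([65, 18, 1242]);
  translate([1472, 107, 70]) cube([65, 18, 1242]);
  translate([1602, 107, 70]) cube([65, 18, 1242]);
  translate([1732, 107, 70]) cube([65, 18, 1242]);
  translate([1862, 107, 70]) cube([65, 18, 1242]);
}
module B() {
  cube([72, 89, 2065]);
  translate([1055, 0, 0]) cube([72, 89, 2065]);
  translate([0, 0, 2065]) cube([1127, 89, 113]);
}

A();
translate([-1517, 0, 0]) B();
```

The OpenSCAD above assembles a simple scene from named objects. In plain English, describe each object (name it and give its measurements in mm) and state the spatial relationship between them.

A is a fence section. Two 107×107 mm posts, 1299 mm tall, stand on the floor with a clear span of 1891 mm between their inner faces. Two horizontal rails of 107×66 mm section span the gap between the posts with their undersides at z = 192 mm and z = 1135 mm, flush with the posts' −y face. 14 pickets, each 65 mm wide, 18 mm thick and 1242 mm tall, are fixed to the +y face of the rails with their bottoms at z = 70 mm, evenly spaced across the span with equal gaps (rounded down to the nearest mm) at the −x end and between each pair — any rounding remainder accumulates at the +x end.

B is a door frame. The clear opening is 983 mm wide and 2065 mm high. Two 72 mm wide jambs, 89 mm deep, stand either side of the opening from the floor to the top of the opening. A 113 mm thick head sits across the top of both jambs, spanning the full outside width of the frame.

The door frame is on the floor beside the fence section on its −x side.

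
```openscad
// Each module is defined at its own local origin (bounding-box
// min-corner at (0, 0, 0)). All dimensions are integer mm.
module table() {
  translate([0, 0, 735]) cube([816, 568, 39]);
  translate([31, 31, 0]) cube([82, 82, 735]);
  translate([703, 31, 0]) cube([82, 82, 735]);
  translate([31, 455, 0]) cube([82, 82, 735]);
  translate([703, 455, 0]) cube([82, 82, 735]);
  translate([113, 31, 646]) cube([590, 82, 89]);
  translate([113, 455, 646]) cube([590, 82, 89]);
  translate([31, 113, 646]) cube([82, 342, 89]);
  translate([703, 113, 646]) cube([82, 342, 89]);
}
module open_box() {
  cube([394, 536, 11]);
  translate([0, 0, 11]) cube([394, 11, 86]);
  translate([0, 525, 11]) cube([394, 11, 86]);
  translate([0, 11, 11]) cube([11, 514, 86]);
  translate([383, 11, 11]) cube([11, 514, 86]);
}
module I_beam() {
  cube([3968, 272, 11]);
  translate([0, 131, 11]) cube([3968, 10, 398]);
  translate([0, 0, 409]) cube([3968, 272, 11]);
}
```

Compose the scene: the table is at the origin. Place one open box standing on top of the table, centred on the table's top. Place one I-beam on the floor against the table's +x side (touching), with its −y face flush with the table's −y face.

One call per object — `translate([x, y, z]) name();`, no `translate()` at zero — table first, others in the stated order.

table();
translate([211, 16, 774]) open_box();
translate([816, 0, 0]) I_beam();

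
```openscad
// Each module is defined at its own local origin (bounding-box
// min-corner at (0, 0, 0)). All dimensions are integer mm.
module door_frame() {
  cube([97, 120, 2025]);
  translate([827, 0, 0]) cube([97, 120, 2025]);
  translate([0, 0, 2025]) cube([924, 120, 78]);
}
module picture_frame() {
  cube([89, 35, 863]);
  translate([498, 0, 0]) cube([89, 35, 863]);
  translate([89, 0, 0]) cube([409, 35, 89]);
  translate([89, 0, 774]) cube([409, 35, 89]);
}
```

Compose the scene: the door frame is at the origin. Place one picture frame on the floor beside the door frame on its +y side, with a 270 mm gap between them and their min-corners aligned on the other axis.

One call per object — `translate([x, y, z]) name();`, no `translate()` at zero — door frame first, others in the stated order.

door_frame();
translate([0, 390, 0]) picture_frame();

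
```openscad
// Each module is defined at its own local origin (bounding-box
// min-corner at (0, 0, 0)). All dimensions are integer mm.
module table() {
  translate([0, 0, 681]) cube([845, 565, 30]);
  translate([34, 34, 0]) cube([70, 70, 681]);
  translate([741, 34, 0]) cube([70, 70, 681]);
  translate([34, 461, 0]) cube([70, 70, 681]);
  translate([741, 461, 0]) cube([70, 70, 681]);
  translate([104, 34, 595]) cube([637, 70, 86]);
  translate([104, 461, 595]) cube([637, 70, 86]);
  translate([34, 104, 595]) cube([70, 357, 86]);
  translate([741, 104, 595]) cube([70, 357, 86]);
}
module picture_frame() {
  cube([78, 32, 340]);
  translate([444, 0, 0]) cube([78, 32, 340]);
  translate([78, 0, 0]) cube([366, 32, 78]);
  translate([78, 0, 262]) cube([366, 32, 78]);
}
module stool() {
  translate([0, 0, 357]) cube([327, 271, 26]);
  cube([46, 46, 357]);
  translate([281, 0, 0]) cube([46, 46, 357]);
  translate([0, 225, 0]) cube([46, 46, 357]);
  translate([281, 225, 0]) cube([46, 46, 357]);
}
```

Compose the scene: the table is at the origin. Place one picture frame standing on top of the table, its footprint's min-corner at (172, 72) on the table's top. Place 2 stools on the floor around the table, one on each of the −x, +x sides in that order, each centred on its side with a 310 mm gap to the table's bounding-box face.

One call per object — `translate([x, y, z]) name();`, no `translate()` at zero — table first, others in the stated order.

table();
translate([172, 72, 711]) picture_frame();
translate([-637, 147, 0]) stool();
translate([1155, 147, 0]) stool();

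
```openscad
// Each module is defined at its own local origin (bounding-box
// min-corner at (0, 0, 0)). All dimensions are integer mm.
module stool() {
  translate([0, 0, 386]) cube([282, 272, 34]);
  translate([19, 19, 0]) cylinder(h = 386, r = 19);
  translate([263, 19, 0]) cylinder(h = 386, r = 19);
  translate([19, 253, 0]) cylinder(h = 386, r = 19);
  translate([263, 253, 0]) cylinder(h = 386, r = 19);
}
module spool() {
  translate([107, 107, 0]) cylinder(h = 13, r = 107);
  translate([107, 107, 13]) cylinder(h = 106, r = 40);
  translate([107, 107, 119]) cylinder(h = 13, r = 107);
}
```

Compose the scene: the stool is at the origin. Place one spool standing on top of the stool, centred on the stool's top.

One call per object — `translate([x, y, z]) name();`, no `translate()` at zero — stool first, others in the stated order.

stool();
translate([34, 29, 420]) spool();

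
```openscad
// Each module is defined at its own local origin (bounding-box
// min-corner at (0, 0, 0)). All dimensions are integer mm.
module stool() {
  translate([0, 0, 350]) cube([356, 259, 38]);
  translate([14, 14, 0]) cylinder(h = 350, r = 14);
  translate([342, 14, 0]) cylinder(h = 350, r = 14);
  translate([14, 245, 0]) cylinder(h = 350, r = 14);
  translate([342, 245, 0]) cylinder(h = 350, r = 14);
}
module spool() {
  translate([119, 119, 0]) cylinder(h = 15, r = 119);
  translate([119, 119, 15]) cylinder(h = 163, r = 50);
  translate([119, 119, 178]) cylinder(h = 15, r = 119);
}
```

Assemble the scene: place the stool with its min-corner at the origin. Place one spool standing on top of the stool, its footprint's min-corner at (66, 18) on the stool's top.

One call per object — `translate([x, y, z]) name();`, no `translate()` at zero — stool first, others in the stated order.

stool();
translate([66, 18, 388]) spool();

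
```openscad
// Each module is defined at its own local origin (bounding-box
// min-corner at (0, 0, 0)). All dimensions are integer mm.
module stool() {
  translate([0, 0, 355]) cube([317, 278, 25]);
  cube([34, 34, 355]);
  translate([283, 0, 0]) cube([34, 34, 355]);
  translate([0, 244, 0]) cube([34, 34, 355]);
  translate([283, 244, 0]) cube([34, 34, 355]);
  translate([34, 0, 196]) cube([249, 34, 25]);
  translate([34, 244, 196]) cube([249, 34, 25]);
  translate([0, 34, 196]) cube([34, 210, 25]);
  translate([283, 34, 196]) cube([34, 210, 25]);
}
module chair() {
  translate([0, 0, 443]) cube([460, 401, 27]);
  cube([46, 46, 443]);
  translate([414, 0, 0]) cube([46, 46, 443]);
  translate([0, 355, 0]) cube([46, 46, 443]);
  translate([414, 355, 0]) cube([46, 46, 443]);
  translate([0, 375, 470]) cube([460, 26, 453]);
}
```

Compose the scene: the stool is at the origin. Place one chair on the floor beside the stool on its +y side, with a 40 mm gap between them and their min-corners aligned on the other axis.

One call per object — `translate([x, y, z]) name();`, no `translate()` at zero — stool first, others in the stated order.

stool();
translate([0, 318, 0]) chair();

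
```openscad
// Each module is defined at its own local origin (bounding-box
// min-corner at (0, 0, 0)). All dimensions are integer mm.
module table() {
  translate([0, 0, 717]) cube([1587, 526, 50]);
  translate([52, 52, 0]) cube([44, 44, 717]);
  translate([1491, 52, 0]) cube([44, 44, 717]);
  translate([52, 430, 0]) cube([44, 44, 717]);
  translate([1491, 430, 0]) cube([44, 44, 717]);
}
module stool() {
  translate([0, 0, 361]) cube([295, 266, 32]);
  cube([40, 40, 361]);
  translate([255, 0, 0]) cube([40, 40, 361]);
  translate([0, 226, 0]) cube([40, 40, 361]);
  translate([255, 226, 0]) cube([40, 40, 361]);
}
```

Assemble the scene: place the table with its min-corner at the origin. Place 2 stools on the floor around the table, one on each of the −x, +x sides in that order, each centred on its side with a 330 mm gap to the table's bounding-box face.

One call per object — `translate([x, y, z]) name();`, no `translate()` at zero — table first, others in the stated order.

table();
translate([-625, 130, 0]) stool();
translate([1917, 130, 0]) stool();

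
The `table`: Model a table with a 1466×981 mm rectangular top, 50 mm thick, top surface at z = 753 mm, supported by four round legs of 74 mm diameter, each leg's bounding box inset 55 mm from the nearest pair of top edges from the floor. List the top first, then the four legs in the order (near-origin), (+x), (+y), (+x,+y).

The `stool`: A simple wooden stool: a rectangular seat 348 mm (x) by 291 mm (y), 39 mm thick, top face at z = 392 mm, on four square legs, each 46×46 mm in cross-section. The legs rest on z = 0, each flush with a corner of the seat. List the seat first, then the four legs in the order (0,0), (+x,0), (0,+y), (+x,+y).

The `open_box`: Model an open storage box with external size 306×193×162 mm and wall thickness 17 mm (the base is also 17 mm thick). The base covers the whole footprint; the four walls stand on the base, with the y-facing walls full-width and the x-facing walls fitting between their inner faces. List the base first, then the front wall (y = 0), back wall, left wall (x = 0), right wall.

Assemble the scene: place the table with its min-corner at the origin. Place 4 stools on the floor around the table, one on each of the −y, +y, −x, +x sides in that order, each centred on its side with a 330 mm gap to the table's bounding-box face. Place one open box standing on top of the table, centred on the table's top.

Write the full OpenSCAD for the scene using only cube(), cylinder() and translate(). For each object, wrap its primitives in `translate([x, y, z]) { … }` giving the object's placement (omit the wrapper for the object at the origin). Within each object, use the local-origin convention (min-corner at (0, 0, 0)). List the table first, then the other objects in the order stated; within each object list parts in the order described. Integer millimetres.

translate([0, 0, 703]) cube([1466, 981, 50]);
translate([92, 92, 0]) cylinder(h = 703, r = 37);
translate([1374, 92, 0]) cylinder(h = 703, r = 37);
translate([92, 889, 0]) cylinder(h = 703, r = 37);
translate([1374, 889, 0]) cylinder(h = 703, r = 37);
translate([559, -621, 0]) {
  translate([0, 0, 353]) cube([348, 291, 39]);
  cube([46, 46, 353]);
  translate([302, 0, 0]) cube([46, 46, 353]);
  translate([0, 245, 0]) cube([46, 46, 353]);
  translate([302, 245, 0]) cube([46, 46, 353]);
}
translate([559, 1311, 0]) {
  translate([0, 0, 353]) cube([348, 291, 39]);
  cube([46, 46, 353]);
  translate([302, 0, 0]) cube([46, 46, 353]);
  translate([0, 245, 0]) cube([46, 46, 353]);
  translate([302, 245, 0]) cube([46, 46, 353]);
}
translate([-678, 345, 0]) {
  translate([0, 0, 353]) cube([348, 291, 39]);
  cube([46, 46, 353]);
  translate([302, 0, 0]) cube([46, 46, 353]);
  translate([0, 245, 0]) cube([46, 46, 353]);
  translate([302, 245, 0]) cube([46, 46, 353]);
}
translate([1796, 345, 0]) {
  translate([0, 0, 353]) cube([348, 291, 39]);
  cube([46, 46, 353]);
  translate([302, 0, 0]) cube([46, 46, 353]);
  translate([0, 245, 0]) cube([46, 46, 353]);
  translate([302, 245, 0]) cube([46, 46, 353]);
}
translate([580, 394, 753]) {
  cube([306, 193, 17]);
  translate([0, 0, 17]) cube([306, 17, 145]);
  translate([0, 176, 17]) cube([306, 17, 145]);
  translate([0, 17, 17]) cube([17, 159, 145]);
  translate([289, 17, 17]) cube([17, 159, 145]);
}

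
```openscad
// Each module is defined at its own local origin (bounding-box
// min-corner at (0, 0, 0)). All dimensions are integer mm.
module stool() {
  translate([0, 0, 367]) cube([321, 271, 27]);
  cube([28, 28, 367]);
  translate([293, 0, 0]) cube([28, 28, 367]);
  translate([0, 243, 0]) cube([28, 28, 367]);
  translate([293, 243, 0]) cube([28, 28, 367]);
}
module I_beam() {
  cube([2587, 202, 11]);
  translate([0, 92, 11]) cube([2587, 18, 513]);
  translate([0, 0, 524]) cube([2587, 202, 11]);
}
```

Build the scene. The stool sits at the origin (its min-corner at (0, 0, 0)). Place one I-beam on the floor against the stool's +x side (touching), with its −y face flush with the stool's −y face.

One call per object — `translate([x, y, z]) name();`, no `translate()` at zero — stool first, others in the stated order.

stool();
translate([321, 0, 0]) I_beam();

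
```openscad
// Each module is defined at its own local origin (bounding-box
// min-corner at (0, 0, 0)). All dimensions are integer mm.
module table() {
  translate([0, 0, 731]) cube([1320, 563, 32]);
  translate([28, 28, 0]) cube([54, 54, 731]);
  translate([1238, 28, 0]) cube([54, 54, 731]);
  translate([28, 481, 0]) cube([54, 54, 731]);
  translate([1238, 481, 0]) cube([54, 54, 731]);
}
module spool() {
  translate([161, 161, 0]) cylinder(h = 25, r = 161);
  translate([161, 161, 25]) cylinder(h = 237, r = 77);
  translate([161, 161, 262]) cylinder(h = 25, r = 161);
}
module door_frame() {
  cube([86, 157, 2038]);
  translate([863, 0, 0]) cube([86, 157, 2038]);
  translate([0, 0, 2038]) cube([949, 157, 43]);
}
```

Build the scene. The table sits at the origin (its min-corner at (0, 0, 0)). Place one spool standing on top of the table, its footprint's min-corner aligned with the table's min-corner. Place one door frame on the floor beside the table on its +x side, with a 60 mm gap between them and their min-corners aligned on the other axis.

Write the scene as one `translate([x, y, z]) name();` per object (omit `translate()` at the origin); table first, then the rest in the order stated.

table();
translate([0, 0, 763]) spool();
translate([1380, 0, 0]) door_frame();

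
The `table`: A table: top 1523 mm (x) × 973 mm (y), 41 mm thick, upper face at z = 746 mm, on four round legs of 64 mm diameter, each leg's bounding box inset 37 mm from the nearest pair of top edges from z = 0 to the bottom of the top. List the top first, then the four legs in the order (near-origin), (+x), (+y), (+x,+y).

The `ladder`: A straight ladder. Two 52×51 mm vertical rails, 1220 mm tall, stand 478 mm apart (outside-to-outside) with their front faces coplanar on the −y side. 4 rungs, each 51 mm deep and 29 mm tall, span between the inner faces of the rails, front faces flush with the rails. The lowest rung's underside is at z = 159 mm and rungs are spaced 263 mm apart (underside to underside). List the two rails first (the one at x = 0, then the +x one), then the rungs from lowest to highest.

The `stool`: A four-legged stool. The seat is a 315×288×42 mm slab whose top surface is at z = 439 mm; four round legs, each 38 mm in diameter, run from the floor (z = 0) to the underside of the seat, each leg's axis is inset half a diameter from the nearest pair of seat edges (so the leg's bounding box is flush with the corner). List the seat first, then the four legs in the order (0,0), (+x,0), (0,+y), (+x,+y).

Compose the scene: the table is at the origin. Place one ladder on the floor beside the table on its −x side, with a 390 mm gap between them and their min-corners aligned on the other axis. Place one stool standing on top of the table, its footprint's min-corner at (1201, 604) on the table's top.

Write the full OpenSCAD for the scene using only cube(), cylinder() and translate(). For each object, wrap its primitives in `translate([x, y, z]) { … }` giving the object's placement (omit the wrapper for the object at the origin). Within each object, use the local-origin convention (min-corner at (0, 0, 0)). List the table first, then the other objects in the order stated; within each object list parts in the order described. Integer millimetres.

translate([0, 0, 705]) cube([1523, 973, 41]);
translate([69, 69, 0]) cylinder(h = 705, r = 32);
translate([1454, 69, 0]) cylinder(h = 705, r = 32);
translate([69, 904, 0]) cylinder(h = 705, r = 32);
translate([1454, 904, 0]) cylinder(h = 705, r = 32);
translate([-868, 0, 0]) {
  cube([52, 51, 1220]);
  translate([426, 0, 0]) cube([52, 51, 1220]);
  translate([52, 0, 159]) cube([374, 51, 29]);
  translate([52, 0, 422]) cube([374, 51, 29]);
  translate([52, 0, 685]) cube([374, 51, 29]);
  translate([52, 0, 948]) cube([374, 51, 29]);
}
translate([1201, 604, 746]) {
  translate([0, 0, 397]) cube([315, 288, 42]);
  translate([19, 19, 0]) cylinder(h = 397, r = 19);
  translate([296, 19, 0]) cylinder(h = 397, r = 19);
  translate([19, 269, 0]) cylinder(h = 397, r = 19);
  translate([296, 269, 0]) cylinder(h = 397, r = 19);
}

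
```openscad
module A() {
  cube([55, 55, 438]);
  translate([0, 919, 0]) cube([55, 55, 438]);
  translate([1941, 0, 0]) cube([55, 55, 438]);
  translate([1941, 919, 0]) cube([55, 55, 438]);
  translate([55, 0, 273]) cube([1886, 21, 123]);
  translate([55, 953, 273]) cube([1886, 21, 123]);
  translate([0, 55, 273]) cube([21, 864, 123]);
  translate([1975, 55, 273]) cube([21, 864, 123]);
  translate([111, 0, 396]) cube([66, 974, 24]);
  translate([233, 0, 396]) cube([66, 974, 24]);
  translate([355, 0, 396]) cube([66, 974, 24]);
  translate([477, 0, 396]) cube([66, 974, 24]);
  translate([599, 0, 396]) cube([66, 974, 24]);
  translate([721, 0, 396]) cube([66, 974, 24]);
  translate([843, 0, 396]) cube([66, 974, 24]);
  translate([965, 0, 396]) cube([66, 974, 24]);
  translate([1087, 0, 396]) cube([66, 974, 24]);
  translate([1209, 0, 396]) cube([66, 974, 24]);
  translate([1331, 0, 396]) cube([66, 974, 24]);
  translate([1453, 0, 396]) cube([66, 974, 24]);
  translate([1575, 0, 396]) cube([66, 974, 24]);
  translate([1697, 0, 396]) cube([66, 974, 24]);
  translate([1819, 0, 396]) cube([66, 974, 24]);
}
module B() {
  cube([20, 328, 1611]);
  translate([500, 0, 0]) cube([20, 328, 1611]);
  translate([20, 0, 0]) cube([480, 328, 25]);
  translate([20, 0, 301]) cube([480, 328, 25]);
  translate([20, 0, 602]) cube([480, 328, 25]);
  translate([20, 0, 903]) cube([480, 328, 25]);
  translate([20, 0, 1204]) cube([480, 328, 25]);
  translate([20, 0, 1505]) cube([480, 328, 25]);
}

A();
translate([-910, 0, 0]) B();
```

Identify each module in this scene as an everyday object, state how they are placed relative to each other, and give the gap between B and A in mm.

A is a bed frame. B is a bookshelf. The bookshelf is on the floor beside the bed frame on its −x side. The gap between the bookshelf and the bed frame is 390 mm.

The bookshelf's nearest face is 390 mm from the bed frame's −x face.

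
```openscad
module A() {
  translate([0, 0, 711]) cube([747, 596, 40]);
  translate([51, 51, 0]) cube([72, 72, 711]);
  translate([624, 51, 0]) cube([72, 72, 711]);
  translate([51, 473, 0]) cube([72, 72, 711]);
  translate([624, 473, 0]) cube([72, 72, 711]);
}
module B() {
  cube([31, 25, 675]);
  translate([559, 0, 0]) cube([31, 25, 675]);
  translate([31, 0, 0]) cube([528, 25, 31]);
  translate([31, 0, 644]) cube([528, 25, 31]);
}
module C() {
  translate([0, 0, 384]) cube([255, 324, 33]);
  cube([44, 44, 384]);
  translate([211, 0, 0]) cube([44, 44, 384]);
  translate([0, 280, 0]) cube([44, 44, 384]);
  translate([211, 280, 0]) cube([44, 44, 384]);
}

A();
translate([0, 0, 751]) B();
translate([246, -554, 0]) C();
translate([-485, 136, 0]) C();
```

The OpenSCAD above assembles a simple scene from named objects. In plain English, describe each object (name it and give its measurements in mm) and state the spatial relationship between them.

A is a table: top 747 mm (x) × 596 mm (y), 40 mm thick, upper face at z = 751 mm, on four 72×72 mm square legs, each inset 51 mm from the nearest pair of top edges, running from z = 0 to the bottom of the top.

B is a rectangular picture frame lying in the x–z plane (depth along y). The opening is 528 mm wide (x) by 613 mm tall (z), surrounded by a border 31 mm wide on all four sides. The frame is 25 mm deep and is made of two full-height vertical stiles with two horizontal rails fitted between them.

C is a simple wooden stool: a rectangular seat 255 mm (x) by 324 mm (y), 33 mm thick, top face at z = 417 mm, on four square legs, each 44×44 mm in cross-section. The legs rest on z = 0, each flush with a corner of the seat.

The picture frame is on top of the table. Two stools sit around the table at the −y, −x sides.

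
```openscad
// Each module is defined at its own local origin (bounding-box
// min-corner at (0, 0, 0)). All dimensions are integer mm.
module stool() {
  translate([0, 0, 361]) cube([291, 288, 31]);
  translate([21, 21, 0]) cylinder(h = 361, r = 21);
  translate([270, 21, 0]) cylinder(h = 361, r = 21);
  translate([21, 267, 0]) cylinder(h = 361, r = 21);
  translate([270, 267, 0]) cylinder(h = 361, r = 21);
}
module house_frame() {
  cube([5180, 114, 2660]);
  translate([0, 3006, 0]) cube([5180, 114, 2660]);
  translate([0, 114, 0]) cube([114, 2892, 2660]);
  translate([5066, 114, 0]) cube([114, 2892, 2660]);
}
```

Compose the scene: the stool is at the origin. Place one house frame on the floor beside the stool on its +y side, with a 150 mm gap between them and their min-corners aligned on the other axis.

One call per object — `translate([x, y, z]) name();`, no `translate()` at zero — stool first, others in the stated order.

stool();
translate([0, 438, 0]) house_frame();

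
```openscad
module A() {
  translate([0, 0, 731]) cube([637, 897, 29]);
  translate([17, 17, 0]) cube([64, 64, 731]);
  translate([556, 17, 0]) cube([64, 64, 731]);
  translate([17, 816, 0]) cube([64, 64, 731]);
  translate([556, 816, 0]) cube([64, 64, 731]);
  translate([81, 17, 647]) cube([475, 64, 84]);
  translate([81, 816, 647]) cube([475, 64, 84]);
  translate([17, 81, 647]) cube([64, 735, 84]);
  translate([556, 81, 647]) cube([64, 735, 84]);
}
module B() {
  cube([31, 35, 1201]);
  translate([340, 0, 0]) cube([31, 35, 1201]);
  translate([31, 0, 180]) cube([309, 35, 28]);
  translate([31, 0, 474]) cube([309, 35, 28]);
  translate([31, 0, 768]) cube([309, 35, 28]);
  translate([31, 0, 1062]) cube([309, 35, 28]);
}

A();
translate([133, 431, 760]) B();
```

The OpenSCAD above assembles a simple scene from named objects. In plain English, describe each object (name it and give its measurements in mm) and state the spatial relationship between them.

A is a table with a 637×897 mm rectangular top, 29 mm thick, top surface at z = 760 mm, supported by four 64×64 mm square legs, each inset 17 mm from the nearest pair of top edges, running from the floor. Four apron rails, 64 mm thick and 84 mm tall, run between adjacent legs with their top edges flush with the underside of the top and their outer faces flush with the legs' outer faces.

B is a straight ladder. Two 31×35 mm vertical rails, 1201 mm tall, stand 371 mm apart (outside-to-outside) with their front faces coplanar on the −y side. 4 rungs, each 35 mm deep and 28 mm tall, span between the inner faces of the rails, front faces flush with the rails. The lowest rung's underside is at z = 180 mm and rungs are spaced 294 mm apart (underside to underside).

The ladder is on top of the table, centred.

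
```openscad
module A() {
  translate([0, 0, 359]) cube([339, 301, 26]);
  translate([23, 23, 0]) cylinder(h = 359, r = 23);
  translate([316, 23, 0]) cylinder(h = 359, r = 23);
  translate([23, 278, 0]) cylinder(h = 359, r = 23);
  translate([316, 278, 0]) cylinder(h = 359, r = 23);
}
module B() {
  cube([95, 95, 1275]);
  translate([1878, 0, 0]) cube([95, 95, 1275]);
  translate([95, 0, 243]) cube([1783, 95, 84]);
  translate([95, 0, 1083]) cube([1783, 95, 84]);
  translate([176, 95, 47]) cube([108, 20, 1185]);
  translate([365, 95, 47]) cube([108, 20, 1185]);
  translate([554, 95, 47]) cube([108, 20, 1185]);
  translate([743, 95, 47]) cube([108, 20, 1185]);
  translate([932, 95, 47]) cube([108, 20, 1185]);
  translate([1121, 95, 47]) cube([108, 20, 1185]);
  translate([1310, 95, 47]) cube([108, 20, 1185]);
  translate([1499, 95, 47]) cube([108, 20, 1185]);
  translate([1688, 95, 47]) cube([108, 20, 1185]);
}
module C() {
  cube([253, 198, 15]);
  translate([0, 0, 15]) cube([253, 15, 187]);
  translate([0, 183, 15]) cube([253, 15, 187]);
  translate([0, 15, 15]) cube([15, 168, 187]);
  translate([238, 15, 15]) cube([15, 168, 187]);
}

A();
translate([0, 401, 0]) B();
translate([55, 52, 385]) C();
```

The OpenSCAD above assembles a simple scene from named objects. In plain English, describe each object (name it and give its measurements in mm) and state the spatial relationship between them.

A is a simple wooden stool: a rectangular seat 339 mm (x) by 301 mm (y), 26 mm thick, top face at z = 385 mm, on four round legs, each 46 mm in diameter. The legs rest on z = 0, each leg's axis is inset half a diameter from the nearest pair of seat edges (so the leg's bounding box is flush with the corner).

B is a fence section. Two 95×95 mm posts, 1275 mm tall, stand on the floor with a clear span of 1783 mm between their inner faces. Two horizontal rails of 95×84 mm section span the gap between the posts with their undersides at z = 243 mm and z = 1083 mm, flush with the posts' −y face. 9 pickets, each 108 mm wide, 20 mm thick and 1185 mm tall, are fixed to the +y face of the rails with their bottoms at z = 47 mm, evenly spaced across the span with equal gaps (rounded down to the nearest mm) at the −x end and between each pair — any rounding remainder accumulates at the +x end.

C is an open-topped rectangular box: outside dimensions 253×198×202 mm, with a uniform wall and base thickness of 15 mm. The base is a full 253×198 slab on the floor; four walls sit on top of the base. The front and back walls (the −y and +y sides) span the full width; the two side walls fit between them.

The fence section is on the floor beside the stool on its +y side. The open box is on top of the stool.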